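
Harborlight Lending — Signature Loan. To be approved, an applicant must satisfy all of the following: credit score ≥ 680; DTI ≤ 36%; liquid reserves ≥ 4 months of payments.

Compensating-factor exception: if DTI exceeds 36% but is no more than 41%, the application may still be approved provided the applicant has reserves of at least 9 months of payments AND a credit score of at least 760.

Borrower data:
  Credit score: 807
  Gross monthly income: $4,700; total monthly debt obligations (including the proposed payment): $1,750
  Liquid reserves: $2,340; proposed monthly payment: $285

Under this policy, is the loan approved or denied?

Denied

Credit score 807 ≥ 680 (meets base)
DTI = 1,750/4,700 = 37.2% > 36% — standard DTI limit exceeded.
Reserves = 2,340/285 = 8.2 months ≥ 4
37.2% falls in the override range (36%–41%), so the compensating-factor test applies.
Reserves 8.2 < 9 months; credit score 807 ≥ 760.
Compensating-factor requirement not fully met.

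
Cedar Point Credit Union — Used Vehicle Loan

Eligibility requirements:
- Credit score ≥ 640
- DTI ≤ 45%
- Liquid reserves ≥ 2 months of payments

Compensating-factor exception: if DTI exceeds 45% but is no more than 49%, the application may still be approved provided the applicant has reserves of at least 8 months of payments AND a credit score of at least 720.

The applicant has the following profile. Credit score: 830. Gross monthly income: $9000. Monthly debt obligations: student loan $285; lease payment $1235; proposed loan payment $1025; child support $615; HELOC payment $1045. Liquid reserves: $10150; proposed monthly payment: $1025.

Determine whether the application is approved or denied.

Credit score 830 ≥ 640 (meets base)
Total debts = (285 + 1,235 + 1,025 + 615 + 1,045) = 4,205. DTI: 4,205 ÷ 9,000 = 46.7%, over the 45% base limit.
Liquid reserves cover 10,150/1,025 = 9.9 months — ≥ 2 required
46.7% falls in the override range (45%–49%), so the compensating-factor test applies.
Reserves 9.9 ≥ 8 months; credit score 830 ≥ 720.
Both override conditions satisfied; DTI exception granted.

Approved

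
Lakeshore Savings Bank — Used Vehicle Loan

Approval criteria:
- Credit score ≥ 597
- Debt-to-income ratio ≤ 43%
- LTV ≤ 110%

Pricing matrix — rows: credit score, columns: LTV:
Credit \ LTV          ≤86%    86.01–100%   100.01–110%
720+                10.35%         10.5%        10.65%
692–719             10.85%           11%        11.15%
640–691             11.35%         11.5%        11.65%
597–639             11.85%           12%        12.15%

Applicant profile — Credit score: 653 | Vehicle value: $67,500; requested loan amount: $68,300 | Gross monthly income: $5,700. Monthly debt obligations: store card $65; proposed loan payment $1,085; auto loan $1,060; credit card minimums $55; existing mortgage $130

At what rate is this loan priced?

Credit score 653 ≥ 597; Total monthly debts = (65 + 1,085 + 1,060 + 55 + 130) = 2,395. DTI = 2,395/5,700 = 42% ≤ 43%
Loan-to-value = 68,300/67,500 = 101.2% — pass (110% max)
Score 653 is in the 640–691 band; LTV 101.2% is in the 100.01–110% band → 11.65%.

11.65%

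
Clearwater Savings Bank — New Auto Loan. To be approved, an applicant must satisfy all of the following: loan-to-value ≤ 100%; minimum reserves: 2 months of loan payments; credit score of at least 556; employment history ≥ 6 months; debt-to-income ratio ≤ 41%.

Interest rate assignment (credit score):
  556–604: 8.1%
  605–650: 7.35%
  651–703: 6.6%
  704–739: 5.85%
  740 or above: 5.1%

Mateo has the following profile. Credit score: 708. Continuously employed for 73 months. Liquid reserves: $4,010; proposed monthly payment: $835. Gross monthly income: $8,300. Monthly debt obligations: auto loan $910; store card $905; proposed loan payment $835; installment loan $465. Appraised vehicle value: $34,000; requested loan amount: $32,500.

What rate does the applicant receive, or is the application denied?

Approved at 5.85%

Credit score 708 ≥ 556 (meets minimum)
Employment 73 ≥ 6 months
LTV = 32,500/34,000 = 95.6% ≤ 100%
Reserves = 4,010/835 = 4.8 months ≥ 2
Total monthly debts = (910 + 905 + 835 + 465) = 3,115. Debt-to-income = 3,115/8,300 = 37.5% — meets 41% limit
All requirements met. Score 708 falls in the 704–739 tier → 5.85%.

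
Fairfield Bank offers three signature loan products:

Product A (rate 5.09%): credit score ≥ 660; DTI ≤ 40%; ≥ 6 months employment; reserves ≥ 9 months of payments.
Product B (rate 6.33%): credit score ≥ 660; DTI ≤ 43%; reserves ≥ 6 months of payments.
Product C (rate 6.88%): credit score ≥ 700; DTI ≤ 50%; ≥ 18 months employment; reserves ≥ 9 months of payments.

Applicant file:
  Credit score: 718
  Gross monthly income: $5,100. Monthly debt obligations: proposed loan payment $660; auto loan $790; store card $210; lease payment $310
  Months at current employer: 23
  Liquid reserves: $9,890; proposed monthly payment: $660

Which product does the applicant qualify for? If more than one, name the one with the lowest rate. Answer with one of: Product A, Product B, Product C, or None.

Product A

Total debts = (660 + 790 + 210 + 310) = 1,970; DTI = 1,970/5,100 = 38.6%.
Reserves = 9,890/660 = 15.0 months.
Product A: score 718 ≥ 660; DTI 38.6% ≤ 40%; employment 23 ≥ 6 mo; reserves 15.0 ≥ 9 mo → qualifies.
Product B: score 718 ≥ 660; DTI 38.6% ≤ 43%; reserves 15.0 ≥ 6 mo → qualifies.
Product C: score 718 ≥ 700; DTI 38.6% ≤ 50%; employment 23 ≥ 18 mo; reserves 15.0 ≥ 9 mo → qualifies.
Qualifying: Product A, Product B, Product C. Lowest rate is 5.09% → Product A.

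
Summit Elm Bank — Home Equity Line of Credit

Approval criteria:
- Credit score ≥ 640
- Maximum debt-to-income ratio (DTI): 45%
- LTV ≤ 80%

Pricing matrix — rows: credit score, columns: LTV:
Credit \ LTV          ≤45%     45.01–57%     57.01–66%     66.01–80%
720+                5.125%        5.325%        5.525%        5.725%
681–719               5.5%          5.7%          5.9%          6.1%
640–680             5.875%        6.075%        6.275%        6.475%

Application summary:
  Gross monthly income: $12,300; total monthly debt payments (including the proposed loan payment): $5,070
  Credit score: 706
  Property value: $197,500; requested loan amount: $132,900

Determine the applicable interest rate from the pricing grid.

Credit score 706 ≥ 640; DTI = 5,070/12,300 = 41.2% ≤ 45%
Loan-to-value = 132,900/197,500 = 67.3% — pass (80% max)
Row: 706 falls in 681–719. Column: 67.3% falls in 66.01–80%. Rate = 6.1%.

6.1%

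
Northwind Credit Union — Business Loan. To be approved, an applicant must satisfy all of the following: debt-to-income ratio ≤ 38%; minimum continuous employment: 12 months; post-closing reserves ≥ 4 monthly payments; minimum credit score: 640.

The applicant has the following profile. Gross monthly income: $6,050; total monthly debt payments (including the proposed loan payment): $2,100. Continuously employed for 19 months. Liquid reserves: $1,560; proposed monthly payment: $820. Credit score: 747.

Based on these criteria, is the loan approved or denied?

DTI = 2,100/6,050 = 34.7% ≤ 38%
Employment 19 ≥ 12 months
Liquid reserves cover 1,560/820 = 1.9 months — < 4 required
Credit score 747 ≥ 640 (meets)
Fails on reserves.

Denied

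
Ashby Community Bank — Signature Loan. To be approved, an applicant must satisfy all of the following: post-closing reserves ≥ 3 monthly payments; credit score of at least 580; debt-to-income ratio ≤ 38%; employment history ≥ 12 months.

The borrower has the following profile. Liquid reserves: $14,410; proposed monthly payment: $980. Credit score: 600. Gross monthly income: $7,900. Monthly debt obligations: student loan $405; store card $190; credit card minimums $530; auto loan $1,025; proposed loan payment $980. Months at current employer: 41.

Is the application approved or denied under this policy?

Denied

Liquid reserves cover 14,410/980 = 14.7 months — ≥ 3 required
Credit score 600 ≥ 580 (meets)
Total monthly debts = (405 + 190 + 530 + 1,025 + 980) = 3,130. DTI = 3,130/7,900 = 39.6% > 38%
Employment 41 ≥ 12 months
Fails on DTI.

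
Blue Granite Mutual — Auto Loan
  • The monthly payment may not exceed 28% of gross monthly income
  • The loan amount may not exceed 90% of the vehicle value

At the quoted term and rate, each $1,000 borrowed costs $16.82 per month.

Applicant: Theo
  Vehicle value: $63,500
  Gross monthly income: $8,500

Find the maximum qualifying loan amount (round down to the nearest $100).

Payment cap: 28% × $8,500 = $2,380/month.
At $16.82 per $1,000, that supports 2,380/16.82 × 1,000 ≈ $141,498 → $141,400.
LTV cap: 90% × $63,500 = $57,150 → $57,100.
Binding constraint: loan-to-value.

$57,100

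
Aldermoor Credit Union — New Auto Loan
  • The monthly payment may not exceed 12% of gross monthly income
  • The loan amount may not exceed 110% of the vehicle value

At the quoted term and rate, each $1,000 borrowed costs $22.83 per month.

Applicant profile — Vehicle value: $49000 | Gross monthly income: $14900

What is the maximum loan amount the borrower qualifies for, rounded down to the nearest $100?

$53,900

Payment cap: 12% × $14,900 = $1,788/month.
At $22.83 per $1,000, that supports 1,788/22.83 × 1,000 ≈ $78,318 → $78,300.
LTV cap: 110% × $49,000 = $53,900 → $53,900.
Binding constraint: loan-to-value.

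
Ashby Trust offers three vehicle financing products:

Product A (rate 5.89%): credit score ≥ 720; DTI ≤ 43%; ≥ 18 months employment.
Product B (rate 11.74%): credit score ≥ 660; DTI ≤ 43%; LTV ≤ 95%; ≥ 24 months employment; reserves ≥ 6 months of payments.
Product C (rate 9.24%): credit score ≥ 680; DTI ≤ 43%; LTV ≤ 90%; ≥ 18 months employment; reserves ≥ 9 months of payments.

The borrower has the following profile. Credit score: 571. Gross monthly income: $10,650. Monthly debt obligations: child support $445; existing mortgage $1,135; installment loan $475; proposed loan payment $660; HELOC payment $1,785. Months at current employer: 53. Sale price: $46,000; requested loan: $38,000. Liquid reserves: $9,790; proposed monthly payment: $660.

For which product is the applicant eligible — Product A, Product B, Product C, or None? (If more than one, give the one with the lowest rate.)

Total debts = (445 + 1,135 + 475 + 660 + 1,785) = 4,500; DTI = 4,500/10,650 = 42.3%.
LTV = 38,000/46,000 = 82.6%.
Reserves = 9,790/660 = 14.8 months.
Product A: score 571 < 720; DTI 42.3% ≤ 43%; employment 53 ≥ 18 mo → does not qualify.
Product B: score 571 < 660; DTI 42.3% ≤ 43%; LTV 82.6% ≤ 95%; employment 53 ≥ 24 mo; reserves 14.8 ≥ 6 mo → does not qualify.
Product C: score 571 < 680; DTI 42.3% ≤ 43%; LTV 82.6% ≤ 90%; employment 53 ≥ 18 mo; reserves 14.8 ≥ 9 mo → does not qualify.

None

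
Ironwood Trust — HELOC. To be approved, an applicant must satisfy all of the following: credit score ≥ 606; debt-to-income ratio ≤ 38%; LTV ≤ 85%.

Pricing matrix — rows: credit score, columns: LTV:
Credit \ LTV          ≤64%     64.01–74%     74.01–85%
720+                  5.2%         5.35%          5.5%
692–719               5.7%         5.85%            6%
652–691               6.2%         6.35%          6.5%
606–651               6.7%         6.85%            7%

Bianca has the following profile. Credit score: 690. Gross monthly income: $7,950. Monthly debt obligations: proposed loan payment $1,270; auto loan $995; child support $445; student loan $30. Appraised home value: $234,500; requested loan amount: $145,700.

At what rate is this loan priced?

Credit score 690 ≥ 606; Total monthly debts = (1,270 + 995 + 445 + 30) = 2,740. DTI: 2,740 ÷ 7,950 = 34.5%, within the 38% cap
Loan-to-value = 145,700/234,500 = 62.1% — pass (85% max)
Credit 690 → row 652–691; LTV 62.1% → column ≤64%. Grid cell → 6.2%.

6.2%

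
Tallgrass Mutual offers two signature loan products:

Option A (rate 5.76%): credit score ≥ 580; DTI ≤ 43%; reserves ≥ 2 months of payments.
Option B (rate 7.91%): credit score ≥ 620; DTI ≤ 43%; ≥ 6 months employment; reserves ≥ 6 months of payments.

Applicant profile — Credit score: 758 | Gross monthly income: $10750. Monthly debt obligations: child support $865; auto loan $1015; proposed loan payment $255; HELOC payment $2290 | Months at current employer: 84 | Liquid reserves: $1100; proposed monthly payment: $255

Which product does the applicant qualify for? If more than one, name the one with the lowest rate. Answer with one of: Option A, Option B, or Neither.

Total debts = (865 + 1,015 + 255 + 2,290) = 4,425; DTI = 4,425/10,750 = 41.2%.
Reserves = 1,100/255 = 4.3 months.
Option A: score 758 ≥ 580; DTI 41.2% ≤ 43%; reserves 4.3 ≥ 2 mo → qualifies.
Option B: score 758 ≥ 620; DTI 41.2% ≤ 43%; employment 84 ≥ 6 mo; reserves 4.3 < 6 mo → does not qualify.

Option A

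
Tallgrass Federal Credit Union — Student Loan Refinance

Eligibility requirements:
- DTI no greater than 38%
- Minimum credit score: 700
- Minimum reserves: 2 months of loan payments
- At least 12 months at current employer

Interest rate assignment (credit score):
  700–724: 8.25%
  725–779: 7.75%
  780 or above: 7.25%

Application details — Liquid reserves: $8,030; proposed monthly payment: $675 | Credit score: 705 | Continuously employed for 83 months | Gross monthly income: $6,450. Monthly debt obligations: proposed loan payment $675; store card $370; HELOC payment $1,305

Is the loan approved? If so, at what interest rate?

Credit score 705 ≥ 700 (meets minimum)
Total monthly debts = (675 + 370 + 1,305) = 2,350. Debt-to-income = 2,350/6,450 = 36.4% — meets 38% limit
Employment 83 ≥ 12 months
Reserves = 8,030/675 = 11.9 months ≥ 2
All requirements met. Score 705 falls in the 700–724 tier → 8.25%.

Approved at 8.25%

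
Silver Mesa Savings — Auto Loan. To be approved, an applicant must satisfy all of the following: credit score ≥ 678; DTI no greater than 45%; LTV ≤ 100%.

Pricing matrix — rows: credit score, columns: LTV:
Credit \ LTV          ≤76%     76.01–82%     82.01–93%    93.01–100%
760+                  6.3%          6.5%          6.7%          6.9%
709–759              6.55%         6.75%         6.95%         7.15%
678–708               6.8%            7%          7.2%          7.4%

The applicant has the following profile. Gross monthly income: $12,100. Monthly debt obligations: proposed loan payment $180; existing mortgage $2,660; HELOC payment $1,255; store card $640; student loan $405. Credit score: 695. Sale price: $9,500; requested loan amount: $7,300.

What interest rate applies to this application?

7%

Credit score 695 ≥ 678; Total monthly debts = (180 + 2,660 + 1,255 + 640 + 405) = 5,140. DTI = 5,140/12,100 = 42.5% ≤ 45%
Loan-to-value = 7,300/9,500 = 76.8% — pass (100% max)
Credit 695 → row 678–708; LTV 76.8% → column 76.01–82%. Grid cell → 7%.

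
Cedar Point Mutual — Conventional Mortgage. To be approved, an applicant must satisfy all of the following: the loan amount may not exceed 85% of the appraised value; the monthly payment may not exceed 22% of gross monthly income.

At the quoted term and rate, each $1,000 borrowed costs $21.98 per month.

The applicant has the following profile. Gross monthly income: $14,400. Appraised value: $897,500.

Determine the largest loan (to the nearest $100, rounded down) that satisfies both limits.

$144,100

Payment cap: 22% × $14,400 = $3,168/month.
At $21.98 per $1,000, that supports 3,168/21.98 × 1,000 ≈ $144,131 → $144,100.
LTV cap: 85% × $897,500 = $762,875 → $762,800.
Binding constraint: payment-to-income.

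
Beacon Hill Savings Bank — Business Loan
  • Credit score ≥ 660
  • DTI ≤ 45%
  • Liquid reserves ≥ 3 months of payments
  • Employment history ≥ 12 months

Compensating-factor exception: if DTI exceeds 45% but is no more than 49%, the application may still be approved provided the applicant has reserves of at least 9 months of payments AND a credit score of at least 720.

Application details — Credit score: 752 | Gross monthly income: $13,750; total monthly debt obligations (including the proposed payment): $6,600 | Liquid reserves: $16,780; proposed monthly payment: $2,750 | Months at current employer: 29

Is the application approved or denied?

Credit score 752 ≥ 660 (meets base)
DTI = 6,600/13,750 = 48% > 45% — standard DTI limit exceeded.
Reserves: 16,780 ÷ 2,750 = 6.1 months (meets 3-month minimum)
Employment 29 ≥ 12 months
DTI 48% is within the 45%–49% exception band; checking compensating factors.
Override check — reserves: 6.1 mo (short of 9); score: 752 (ok).
Override conditions not both satisfied; exception does not apply.

Denied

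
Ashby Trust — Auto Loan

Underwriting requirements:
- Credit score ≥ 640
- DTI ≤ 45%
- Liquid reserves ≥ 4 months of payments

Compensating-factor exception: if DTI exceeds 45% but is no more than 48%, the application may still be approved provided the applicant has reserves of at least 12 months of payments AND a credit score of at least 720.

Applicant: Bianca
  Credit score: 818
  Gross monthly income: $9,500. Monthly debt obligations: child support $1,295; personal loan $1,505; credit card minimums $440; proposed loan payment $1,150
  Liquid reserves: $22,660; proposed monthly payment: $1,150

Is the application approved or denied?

Approved

Credit score 818 ≥ 640 (meets base)
Total debts = (1,295 + 1,505 + 440 + 1,150) = 4,390. DTI = 4,390/9,500 = 46.2% > 45% — standard DTI limit exceeded.
Liquid reserves cover 22,660/1,150 = 19.7 months — ≥ 4 required
DTI 46.2% is within the 45%–48% exception band; checking compensating factors.
Reserves 19.7 ≥ 12 months; credit score 818 ≥ 720.
Both override conditions satisfied; DTI exception granted.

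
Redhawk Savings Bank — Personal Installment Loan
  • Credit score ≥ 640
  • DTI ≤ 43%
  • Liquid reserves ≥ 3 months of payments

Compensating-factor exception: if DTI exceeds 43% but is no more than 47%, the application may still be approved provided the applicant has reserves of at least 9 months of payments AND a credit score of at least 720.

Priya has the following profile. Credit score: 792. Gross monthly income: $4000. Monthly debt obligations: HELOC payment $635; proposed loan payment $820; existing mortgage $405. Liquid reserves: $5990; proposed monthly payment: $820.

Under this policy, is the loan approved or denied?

Credit score 792 ≥ 640 (meets base)
Total debts = (635 + 820 + 405) = 1,860. DTI = 1,860/4,000 = 46.5% > 43% — standard DTI limit exceeded.
Reserves = 5,990/820 = 7.3 months ≥ 3
46.5% falls in the override range (43%–47%), so the compensating-factor test applies.
Reserves 7.3 < 9 months; credit score 792 ≥ 720.
Compensating-factor requirement not fully met.

Denied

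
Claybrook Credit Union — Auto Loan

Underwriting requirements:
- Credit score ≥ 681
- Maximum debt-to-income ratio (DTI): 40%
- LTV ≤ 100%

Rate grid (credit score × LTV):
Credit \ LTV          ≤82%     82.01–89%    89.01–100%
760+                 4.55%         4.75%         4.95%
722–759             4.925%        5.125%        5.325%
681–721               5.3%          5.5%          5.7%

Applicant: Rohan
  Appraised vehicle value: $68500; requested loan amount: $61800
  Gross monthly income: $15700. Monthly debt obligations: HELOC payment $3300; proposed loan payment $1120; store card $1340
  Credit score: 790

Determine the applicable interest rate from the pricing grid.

Credit score 790 ≥ 681; Total monthly debts = (3,300 + 1,120 + 1,340) = 5,760. DTI = 5,760/15,700 = 36.7% ≤ 40%
Loan-to-value = 61,800/68,500 = 90.2% — pass (100% max)
Score 790 is in the 760+ band; LTV 90.2% is in the 89.01–100% band → 4.95%.

4.95%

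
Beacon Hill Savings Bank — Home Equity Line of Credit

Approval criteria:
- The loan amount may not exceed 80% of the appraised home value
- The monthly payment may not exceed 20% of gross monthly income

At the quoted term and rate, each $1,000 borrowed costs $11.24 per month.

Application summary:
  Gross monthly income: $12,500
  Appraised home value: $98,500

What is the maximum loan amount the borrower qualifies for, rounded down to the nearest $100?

$78,800

Payment cap: 20% × $12,500 = $2,500/month.
At $11.24 per $1,000, that supports 2,500/11.24 × 1,000 ≈ $222,419 → $222,400.
LTV cap: 80% × $98,500 = $78,800 → $78,800.
Binding constraint: loan-to-value.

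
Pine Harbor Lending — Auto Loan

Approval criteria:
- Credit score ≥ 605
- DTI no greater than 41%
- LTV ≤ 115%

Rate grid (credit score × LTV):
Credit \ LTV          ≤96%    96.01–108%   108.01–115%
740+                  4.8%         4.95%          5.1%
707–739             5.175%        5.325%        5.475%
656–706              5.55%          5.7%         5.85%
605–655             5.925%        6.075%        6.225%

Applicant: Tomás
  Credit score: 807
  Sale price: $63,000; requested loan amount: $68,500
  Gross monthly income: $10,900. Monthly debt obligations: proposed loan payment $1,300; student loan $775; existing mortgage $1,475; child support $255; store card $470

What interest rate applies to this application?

Credit score 807 ≥ 605; Total monthly debts = (1,300 + 775 + 1,475 + 255 + 470) = 4,275. DTI = 4,275/10,900 = 39.2% ≤ 41%
LTV = 68,500/63,000 = 108.7% ≤ 115%
Row: 807 falls in 740+. Column: 108.7% falls in 108.01–115%. Rate = 5.1%.

5.1%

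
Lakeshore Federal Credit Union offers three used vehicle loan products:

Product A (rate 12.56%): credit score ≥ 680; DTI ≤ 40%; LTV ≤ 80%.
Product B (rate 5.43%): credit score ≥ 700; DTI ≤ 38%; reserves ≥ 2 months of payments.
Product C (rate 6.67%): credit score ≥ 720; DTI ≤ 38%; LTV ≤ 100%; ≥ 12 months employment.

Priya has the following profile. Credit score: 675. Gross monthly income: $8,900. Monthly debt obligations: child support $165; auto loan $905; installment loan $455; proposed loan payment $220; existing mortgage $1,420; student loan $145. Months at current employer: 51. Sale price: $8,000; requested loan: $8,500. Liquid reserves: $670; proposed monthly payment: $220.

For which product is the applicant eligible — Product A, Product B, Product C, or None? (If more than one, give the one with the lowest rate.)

None

Total debts = (165 + 905 + 455 + 220 + 1,420 + 145) = 3,310; DTI = 3,310/8,900 = 37.2%.
LTV = 8,500/8,000 = 106.2%.
Reserves = 670/220 = 3.0 months.
Product A: score 675 < 680; DTI 37.2% ≤ 40%; LTV 106.2% > 80% → does not qualify.
Product B: score 675 < 700; DTI 37.2% ≤ 38%; reserves 3.0 ≥ 2 mo → does not qualify.
Product C: score 675 < 720; DTI 37.2% ≤ 38%; LTV 106.2% > 100%; employment 51 ≥ 12 mo → does not qualify.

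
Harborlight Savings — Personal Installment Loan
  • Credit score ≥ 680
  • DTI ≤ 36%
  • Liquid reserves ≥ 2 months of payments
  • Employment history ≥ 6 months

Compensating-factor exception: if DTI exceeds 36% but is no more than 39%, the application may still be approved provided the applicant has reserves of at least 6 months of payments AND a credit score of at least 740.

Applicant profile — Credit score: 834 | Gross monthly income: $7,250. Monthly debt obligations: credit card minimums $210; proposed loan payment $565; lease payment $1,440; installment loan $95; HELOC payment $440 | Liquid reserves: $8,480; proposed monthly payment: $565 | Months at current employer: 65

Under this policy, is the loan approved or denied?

Approved

Credit score 834 ≥ 680 (meets base)
Total debts = (210 + 565 + 1,440 + 95 + 440) = 2,750. DTI: 2,750 ÷ 7,250 = 37.9%, over the 36% base limit.
Reserves: 8,480 ÷ 565 = 15.0 months (meets 2-month minimum)
Employment 65 ≥ 6 months
37.9% falls in the override range (36%–39%), so the compensating-factor test applies.
Override check — reserves: 15.0 mo (ok); score: 834 (ok).
Both compensating conditions met → exception applies.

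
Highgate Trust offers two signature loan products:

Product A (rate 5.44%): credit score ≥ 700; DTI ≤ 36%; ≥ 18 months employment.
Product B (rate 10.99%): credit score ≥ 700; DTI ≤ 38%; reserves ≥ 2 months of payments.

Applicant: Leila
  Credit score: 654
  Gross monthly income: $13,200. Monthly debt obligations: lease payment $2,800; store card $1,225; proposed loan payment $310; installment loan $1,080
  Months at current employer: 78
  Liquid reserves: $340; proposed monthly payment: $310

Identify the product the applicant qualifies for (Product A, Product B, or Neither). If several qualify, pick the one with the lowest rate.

Total debts = (2,800 + 1,225 + 310 + 1,080) = 5,415; DTI = 5,415/13,200 = 41%.
Reserves = 340/310 = 1.1 months.
Product A: score 654 < 700; DTI 41% > 36%; employment 78 ≥ 18 mo → does not qualify.
Product B: score 654 < 700; DTI 41% > 38%; reserves 1.1 < 2 mo → does not qualify.

Neither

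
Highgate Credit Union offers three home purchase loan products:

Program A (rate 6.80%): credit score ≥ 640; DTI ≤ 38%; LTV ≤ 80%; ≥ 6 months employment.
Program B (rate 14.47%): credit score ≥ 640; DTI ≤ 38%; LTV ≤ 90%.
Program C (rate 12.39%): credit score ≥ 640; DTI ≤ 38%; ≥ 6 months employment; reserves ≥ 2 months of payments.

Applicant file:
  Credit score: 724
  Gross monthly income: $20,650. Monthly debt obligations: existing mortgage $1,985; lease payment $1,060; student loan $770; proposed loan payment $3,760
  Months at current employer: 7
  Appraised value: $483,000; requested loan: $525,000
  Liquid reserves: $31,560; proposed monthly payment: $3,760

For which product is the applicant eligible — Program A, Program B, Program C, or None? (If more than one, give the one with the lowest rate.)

Total debts = (1,985 + 1,060 + 770 + 3,760) = 7,575; DTI = 7,575/20,650 = 36.7%.
LTV = 525,000/483,000 = 108.7%.
Reserves = 31,560/3,760 = 8.4 months.
Program A: score 724 ≥ 640; DTI 36.7% ≤ 38%; LTV 108.7% > 80%; employment 7 ≥ 6 mo → does not qualify.
Program B: score 724 ≥ 640; DTI 36.7% ≤ 38%; LTV 108.7% > 90% → does not qualify.
Program C: score 724 ≥ 640; DTI 36.7% ≤ 38%; employment 7 ≥ 6 mo; reserves 8.4 ≥ 2 mo → qualifies.

Program C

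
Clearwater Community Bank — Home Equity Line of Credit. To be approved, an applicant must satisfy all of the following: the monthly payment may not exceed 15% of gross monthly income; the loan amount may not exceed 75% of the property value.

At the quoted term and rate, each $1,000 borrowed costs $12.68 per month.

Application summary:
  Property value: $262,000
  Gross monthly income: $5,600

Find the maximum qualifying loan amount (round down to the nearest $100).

$66,200

Payment cap: 15% × $5,600 = $840/month.
At $12.68 per $1,000, that supports 840/12.68 × 1,000 ≈ $66,246 → $66,200.
LTV cap: 75% × $262,000 = $196,500 → $196,500.
Binding constraint: payment-to-income.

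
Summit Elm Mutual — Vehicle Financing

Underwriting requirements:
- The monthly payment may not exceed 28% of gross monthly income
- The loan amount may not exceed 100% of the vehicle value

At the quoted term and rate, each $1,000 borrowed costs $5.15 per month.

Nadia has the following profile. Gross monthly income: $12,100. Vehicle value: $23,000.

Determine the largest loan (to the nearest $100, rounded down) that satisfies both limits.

$23,000

Payment cap: 28% × $12,100 = $3,388/month.
At $5.15 per $1,000, that supports 3,388/5.15 × 1,000 ≈ $657,864 → $657,800.
LTV cap: 100% × $23,000 = $23,000 → $23,000.
Binding constraint: loan-to-value.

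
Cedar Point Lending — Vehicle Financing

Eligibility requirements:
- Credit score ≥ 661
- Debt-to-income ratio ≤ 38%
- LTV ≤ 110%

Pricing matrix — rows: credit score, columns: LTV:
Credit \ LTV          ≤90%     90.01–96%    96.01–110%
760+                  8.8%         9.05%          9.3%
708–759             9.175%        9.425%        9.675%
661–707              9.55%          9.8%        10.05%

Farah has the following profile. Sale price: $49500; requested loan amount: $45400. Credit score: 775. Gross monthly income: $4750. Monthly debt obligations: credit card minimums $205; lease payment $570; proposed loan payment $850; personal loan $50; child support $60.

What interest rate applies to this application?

9.05%

Credit score 775 ≥ 661; Total monthly debts = (205 + 570 + 850 + 50 + 60) = 1,735. Debt-to-income = 1,735/4,750 = 36.5% — meets 38% limit
Loan-to-value = 45,400/49,500 = 91.7% — pass (110% max)
Credit 775 → row 760+; LTV 91.7% → column 90.01–96%. Grid cell → 9.05%.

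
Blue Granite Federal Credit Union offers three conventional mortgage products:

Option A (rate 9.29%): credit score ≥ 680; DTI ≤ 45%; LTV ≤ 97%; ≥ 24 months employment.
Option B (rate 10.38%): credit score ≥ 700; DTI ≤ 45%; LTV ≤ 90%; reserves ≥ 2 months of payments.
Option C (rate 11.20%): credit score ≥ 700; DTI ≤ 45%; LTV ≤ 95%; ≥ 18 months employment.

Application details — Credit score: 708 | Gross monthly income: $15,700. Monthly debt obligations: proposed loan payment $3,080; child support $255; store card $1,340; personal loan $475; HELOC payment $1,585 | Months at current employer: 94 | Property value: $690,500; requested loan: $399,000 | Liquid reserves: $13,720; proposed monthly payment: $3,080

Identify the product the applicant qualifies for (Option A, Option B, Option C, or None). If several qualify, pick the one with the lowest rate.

Option A

Total debts = (3,080 + 255 + 1,340 + 475 + 1,585) = 6,735; DTI = 6,735/15,700 = 42.9%.
LTV = 399,000/690,500 = 57.8%.
Reserves = 13,720/3,080 = 4.5 months.
Option A: score 708 ≥ 680; DTI 42.9% ≤ 45%; LTV 57.8% ≤ 97%; employment 94 ≥ 24 mo → qualifies.
Option B: score 708 ≥ 700; DTI 42.9% ≤ 45%; LTV 57.8% ≤ 90%; reserves 4.5 ≥ 2 mo → qualifies.
Option C: score 708 ≥ 700; DTI 42.9% ≤ 45%; LTV 57.8% ≤ 95%; employment 94 ≥ 18 mo → qualifies.
Qualifying: Option A, Option B, Option C. Lowest rate is 9.29% → Option A.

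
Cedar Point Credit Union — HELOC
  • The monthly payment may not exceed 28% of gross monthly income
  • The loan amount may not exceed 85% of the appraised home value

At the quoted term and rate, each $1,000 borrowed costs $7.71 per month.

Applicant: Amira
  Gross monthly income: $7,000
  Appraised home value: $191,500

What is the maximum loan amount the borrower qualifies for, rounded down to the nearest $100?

Payment cap: 28% × $7,000 = $1,960/month.
At $7.71 per $1,000, that supports 1,960/7.71 × 1,000 ≈ $254,215 → $254,200.
LTV cap: 85% × $191,500 = $162,775 → $162,700.
Binding constraint: loan-to-value.

$162,700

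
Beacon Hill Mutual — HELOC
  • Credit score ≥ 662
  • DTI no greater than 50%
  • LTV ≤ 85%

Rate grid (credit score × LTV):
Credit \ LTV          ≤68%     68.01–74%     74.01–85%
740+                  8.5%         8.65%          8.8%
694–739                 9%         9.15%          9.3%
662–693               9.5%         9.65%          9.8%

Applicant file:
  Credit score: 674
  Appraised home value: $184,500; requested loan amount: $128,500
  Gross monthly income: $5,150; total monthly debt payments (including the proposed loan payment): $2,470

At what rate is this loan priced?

Credit score 674 ≥ 662; Debt-to-income = 2,470/5,150 = 48% — meets 50% limit
LTV = 128,500/184,500 = 69.6% ≤ 85%
Score 674 is in the 662–693 band; LTV 69.6% is in the 68.01–74% band → 9.65%.

9.65%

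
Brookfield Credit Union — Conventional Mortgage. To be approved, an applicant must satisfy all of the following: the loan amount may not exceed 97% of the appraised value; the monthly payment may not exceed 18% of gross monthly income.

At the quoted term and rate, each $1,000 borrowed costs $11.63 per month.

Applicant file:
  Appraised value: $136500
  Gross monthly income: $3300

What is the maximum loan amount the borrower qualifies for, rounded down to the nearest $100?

Payment cap: 18% × $3,300 = $594/month.
At $11.63 per $1,000, that supports 594/11.63 × 1,000 ≈ $51,074 → $51,000.
LTV cap: 97% × $136,500 = $132,405 → $132,400.
Binding constraint: payment-to-income.

$51,000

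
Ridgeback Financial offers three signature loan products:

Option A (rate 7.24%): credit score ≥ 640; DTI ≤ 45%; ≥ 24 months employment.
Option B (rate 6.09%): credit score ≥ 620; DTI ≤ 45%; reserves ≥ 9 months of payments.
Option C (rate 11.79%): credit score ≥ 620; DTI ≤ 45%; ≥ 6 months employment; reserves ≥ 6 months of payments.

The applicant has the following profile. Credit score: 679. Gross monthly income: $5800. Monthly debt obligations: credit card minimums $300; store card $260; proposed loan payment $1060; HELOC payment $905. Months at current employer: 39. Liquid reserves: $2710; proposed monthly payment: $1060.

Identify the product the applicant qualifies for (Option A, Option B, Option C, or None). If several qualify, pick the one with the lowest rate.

Total debts = (300 + 260 + 1,060 + 905) = 2,525; DTI = 2,525/5,800 = 43.5%.
Reserves = 2,710/1,060 = 2.6 months.
Option A: score 679 ≥ 640; DTI 43.5% ≤ 45%; employment 39 ≥ 24 mo → qualifies.
Option B: score 679 ≥ 620; DTI 43.5% ≤ 45%; reserves 2.6 < 9 mo → does not qualify.
Option C: score 679 ≥ 620; DTI 43.5% ≤ 45%; employment 39 ≥ 6 mo; reserves 2.6 < 6 mo → does not qualify.

Option A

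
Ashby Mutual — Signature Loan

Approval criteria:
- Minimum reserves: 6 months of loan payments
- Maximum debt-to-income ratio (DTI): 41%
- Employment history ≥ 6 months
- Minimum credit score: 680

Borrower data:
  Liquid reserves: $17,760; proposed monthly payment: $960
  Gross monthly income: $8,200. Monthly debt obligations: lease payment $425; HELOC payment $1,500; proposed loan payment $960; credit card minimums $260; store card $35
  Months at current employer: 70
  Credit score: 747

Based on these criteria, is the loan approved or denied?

Reserves: 17,760 ÷ 960 = 18.5 months (meets 6-month minimum)
Total monthly debts = (425 + 1,500 + 960 + 260 + 35) = 3,180. DTI = 3,180/8,200 = 38.8% ≤ 41%
Employment 70 ≥ 6 months
Credit score 747 ≥ 680 (meets)
All criteria satisfied.

Approved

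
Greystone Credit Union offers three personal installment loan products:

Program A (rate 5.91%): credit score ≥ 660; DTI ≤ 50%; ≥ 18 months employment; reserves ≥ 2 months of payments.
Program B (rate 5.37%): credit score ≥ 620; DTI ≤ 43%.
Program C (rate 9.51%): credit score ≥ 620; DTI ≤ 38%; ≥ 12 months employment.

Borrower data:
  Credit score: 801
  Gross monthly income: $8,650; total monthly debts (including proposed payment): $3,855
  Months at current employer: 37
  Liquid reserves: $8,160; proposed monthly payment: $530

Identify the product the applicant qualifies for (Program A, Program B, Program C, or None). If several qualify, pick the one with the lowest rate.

Program A

DTI = 3,855/8,650 = 44.6%.
Reserves = 8,160/530 = 15.4 months.
Program A: score 801 ≥ 660; DTI 44.6% ≤ 50%; employment 37 ≥ 18 mo; reserves 15.4 ≥ 2 mo → qualifies.
Program B: score 801 ≥ 620; DTI 44.6% > 43% → does not qualify.
Program C: score 801 ≥ 620; DTI 44.6% > 38%; employment 37 ≥ 12 mo → does not qualify.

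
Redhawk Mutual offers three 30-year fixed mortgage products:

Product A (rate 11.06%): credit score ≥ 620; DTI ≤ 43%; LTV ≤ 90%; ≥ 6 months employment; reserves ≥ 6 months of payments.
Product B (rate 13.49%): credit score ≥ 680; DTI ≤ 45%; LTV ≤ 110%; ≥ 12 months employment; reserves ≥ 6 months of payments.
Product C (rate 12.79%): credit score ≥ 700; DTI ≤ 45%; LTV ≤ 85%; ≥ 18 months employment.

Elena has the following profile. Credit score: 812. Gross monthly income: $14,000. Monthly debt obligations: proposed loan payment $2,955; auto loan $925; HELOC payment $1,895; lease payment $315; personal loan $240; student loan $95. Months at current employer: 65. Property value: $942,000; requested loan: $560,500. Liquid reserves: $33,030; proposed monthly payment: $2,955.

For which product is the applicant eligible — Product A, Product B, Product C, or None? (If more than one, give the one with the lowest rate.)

Total debts = (2,955 + 925 + 1,895 + 315 + 240 + 95) = 6,425; DTI = 6,425/14,000 = 45.9%.
LTV = 560,500/942,000 = 59.5%.
Reserves = 33,030/2,955 = 11.2 months.
Product A: score 812 ≥ 620; DTI 45.9% > 43%; LTV 59.5% ≤ 90%; employment 65 ≥ 6 mo; reserves 11.2 ≥ 6 mo → does not qualify.
Product B: score 812 ≥ 680; DTI 45.9% > 45%; LTV 59.5% ≤ 110%; employment 65 ≥ 12 mo; reserves 11.2 ≥ 6 mo → does not qualify.
Product C: score 812 ≥ 700; DTI 45.9% > 45%; LTV 59.5% ≤ 85%; employment 65 ≥ 18 mo → does not qualify.

None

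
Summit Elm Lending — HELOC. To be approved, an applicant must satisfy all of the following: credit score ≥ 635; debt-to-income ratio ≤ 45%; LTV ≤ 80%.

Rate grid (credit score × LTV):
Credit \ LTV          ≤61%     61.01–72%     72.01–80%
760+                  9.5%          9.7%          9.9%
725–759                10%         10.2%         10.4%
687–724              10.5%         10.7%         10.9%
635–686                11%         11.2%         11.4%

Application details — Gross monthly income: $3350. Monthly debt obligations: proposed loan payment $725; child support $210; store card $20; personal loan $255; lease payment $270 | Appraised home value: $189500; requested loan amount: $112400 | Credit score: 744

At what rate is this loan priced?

10%

Credit score 744 ≥ 635; Total monthly debts = (725 + 210 + 20 + 255 + 270) = 1,480. DTI = 1,480/3,350 = 44.2% ≤ 45%
Loan-to-value = 112,400/189,500 = 59.3% — pass (80% max)
Score 744 is in the 725–759 band; LTV 59.3% is in the ≤61% band → 10%.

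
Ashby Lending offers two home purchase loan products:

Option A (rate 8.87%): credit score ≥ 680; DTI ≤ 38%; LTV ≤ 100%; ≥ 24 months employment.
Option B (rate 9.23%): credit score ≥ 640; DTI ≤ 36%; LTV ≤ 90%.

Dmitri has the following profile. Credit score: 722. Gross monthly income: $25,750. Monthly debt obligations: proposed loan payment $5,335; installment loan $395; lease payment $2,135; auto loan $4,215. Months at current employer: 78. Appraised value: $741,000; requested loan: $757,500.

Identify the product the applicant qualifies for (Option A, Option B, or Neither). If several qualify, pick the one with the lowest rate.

Neither

Total debts = (5,335 + 395 + 2,135 + 4,215) = 12,080; DTI = 12,080/25,750 = 46.9%.
LTV = 757,500/741,000 = 102.2%.
Option A: score 722 ≥ 680; DTI 46.9% > 38%; LTV 102.2% > 100%; employment 78 ≥ 24 mo → does not qualify.
Option B: score 722 ≥ 640; DTI 46.9% > 36%; LTV 102.2% > 90% → does not qualify.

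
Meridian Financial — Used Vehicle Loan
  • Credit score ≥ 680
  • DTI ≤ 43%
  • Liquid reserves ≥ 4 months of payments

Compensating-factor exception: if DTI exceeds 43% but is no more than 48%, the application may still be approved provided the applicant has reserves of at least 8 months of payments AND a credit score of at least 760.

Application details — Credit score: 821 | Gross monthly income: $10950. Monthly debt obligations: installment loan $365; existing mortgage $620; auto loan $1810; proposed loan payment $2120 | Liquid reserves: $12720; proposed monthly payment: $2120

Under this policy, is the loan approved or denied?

Credit score 821 ≥ 680 (meets base)
Total debts = (365 + 620 + 1,810 + 2,120) = 4,915. DTI: 4,915 ÷ 10,950 = 44.9%, over the 43% base limit.
Reserves: 12,720 ÷ 2,120 = 6.0 months (meets 4-month minimum)
44.9% falls in the override range (43%–48%), so the compensating-factor test applies.
Override check — reserves: 6.0 mo (short of 8); score: 821 (ok).
Override conditions not both satisfied; exception does not apply.

Denied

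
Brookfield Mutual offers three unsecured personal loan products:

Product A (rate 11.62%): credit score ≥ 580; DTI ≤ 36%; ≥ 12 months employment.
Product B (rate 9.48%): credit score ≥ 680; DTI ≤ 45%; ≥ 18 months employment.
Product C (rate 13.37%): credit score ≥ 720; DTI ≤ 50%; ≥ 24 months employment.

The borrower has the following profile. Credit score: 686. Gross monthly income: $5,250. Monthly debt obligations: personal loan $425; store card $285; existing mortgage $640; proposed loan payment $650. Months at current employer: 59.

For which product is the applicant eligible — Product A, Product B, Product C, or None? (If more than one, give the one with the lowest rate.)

Product B

Total debts = (425 + 285 + 640 + 650) = 2,000; DTI = 2,000/5,250 = 38.1%.
Product A: score 686 ≥ 580; DTI 38.1% > 36%; employment 59 ≥ 12 mo → does not qualify.
Product B: score 686 ≥ 680; DTI 38.1% ≤ 45%; employment 59 ≥ 18 mo → qualifies.
Product C: score 686 < 720; DTI 38.1% ≤ 50%; employment 59 ≥ 24 mo → does not qualify.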